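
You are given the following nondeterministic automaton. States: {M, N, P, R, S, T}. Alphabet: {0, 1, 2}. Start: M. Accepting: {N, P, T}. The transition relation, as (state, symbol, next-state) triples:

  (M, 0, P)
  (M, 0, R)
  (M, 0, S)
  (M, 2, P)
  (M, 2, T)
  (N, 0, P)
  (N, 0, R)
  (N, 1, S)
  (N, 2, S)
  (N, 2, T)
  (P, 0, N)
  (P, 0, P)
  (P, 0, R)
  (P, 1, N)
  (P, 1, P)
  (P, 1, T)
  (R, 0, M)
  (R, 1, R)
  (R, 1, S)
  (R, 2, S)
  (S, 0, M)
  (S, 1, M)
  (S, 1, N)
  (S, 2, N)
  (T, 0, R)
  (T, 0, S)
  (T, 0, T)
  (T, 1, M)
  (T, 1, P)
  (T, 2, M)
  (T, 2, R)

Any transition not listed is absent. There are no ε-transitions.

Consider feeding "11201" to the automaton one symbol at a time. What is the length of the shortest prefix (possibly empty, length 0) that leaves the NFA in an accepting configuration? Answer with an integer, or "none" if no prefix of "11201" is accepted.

none

Start in {M}.
Read '1': M→∅; now ∅.
The set is empty and remains empty for the remaining 4 symbols.
No reachable set along the way intersects F.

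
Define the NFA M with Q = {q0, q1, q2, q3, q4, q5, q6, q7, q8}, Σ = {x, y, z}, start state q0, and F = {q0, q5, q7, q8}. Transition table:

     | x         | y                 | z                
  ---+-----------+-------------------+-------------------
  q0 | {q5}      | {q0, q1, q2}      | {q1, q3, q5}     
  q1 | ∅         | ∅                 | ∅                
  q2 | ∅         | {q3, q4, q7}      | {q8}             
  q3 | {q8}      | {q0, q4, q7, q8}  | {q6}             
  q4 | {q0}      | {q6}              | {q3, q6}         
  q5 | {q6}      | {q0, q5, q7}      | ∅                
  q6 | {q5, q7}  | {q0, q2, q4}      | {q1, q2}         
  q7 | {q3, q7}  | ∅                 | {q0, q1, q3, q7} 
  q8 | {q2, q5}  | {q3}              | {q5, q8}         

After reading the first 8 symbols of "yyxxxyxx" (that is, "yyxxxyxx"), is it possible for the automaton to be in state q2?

Yes

Start in {q0}.
Read 'y': {q0} → {q0, q1, q2}.
Read 'y': {q0, q1, q2} → {q0, q1, q2, q3, q4, q7}.
Read 'x': {q0, q1, q2, q3, q4, q7} → {q0, q3, q5, q7, q8}.
Read 'x': {q0, q3, q5, q7, q8} → {q2, q3, q5, q6, q7, q8}.
Read 'x': {q2, q3, q5, q6, q7, q8} → {q2, q3, q5, q6, q7, q8}.
Read 'y': {q2, q3, q5, q6, q7, q8} → {q0, q2, q3, q4, q5, q7, q8}.
Read 'x': {q0, q2, q3, q4, q5, q7, q8} → {q0, q2, q3, q5, q6, q7, q8}.
Read 'x': {q0, q2, q3, q5, q6, q7, q8} → {q2, q3, q5, q6, q7, q8}.
State q2 is in {q2, q3, q5, q6, q7, q8}.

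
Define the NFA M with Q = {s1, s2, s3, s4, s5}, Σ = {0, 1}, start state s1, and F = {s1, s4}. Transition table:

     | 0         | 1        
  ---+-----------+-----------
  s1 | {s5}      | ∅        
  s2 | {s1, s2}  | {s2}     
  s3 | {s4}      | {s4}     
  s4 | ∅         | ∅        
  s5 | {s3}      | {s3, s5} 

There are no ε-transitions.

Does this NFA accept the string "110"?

No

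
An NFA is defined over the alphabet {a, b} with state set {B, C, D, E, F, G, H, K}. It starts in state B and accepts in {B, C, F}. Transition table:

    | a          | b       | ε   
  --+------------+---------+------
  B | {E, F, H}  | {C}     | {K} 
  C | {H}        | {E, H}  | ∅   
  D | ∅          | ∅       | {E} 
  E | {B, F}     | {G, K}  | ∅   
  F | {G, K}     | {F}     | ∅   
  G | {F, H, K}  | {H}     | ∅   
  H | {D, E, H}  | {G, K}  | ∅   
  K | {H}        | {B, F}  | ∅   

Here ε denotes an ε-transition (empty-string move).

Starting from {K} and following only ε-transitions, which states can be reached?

Begin with {K}.
No ε-moves leave this set, so the closure equals the set itself.

{K}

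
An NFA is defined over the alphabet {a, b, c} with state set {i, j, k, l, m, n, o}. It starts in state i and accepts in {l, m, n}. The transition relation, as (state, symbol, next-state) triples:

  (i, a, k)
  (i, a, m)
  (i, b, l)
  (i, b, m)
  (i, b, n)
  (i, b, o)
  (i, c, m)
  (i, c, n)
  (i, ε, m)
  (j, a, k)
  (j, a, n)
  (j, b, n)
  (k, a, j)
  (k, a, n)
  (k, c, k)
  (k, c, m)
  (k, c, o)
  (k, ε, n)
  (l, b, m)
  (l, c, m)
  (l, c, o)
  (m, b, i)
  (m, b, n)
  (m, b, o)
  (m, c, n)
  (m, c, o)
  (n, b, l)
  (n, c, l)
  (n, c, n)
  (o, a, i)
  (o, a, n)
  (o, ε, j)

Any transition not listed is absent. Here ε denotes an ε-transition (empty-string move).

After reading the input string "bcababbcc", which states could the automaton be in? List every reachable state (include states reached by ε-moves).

{j, l, m, n, o}

Start: ε-closure({i}) = {i, m}.
Read 'b': {i, m} → {i, j, l, m, n, o}.
Read 'c': {i, j, l, m, n, o} → {j, l, m, n, o}.
Read 'a': {j, l, m, n, o} → {i, k, m, n}.
Read 'b': {i, k, m, n} → {i, j, l, m, n, o}.
Read 'a': {i, j, l, m, n, o} → {i, k, m, n}.
Read 'b': {i, k, m, n} → {i, j, l, m, n, o}.
Read 'b': {i, j, l, m, n, o} → {i, j, l, m, n, o}.
Read 'c': {i, j, l, m, n, o} → {j, l, m, n, o}.
Read 'c': {j, l, m, n, o} → {j, l, m, n, o}.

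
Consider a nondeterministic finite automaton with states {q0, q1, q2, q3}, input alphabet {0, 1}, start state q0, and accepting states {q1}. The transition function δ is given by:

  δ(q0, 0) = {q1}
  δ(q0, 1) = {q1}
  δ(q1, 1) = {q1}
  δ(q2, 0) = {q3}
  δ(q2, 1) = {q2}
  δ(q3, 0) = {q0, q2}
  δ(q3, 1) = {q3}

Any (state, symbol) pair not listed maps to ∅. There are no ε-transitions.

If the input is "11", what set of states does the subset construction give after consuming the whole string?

{q1}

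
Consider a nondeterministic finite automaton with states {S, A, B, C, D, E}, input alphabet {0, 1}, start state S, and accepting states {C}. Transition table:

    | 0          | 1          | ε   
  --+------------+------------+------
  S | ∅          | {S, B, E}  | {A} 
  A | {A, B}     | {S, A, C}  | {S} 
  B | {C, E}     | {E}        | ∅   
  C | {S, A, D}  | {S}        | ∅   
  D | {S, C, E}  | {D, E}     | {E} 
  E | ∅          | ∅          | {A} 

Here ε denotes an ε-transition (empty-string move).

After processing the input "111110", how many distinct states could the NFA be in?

6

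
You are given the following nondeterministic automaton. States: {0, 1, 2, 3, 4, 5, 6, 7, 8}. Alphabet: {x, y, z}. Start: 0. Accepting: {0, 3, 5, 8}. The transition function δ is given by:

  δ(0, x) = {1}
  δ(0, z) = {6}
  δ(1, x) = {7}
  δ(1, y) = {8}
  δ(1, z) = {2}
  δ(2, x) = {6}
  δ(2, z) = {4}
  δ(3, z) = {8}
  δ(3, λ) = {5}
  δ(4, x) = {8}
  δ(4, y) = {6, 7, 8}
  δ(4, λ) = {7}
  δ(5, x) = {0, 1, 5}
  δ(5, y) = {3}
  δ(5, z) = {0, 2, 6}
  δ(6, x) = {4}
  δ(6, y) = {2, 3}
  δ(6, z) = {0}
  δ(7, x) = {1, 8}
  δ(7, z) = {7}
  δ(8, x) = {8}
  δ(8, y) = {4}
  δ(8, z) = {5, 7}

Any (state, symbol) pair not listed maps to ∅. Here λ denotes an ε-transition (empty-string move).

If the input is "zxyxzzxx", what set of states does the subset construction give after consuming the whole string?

{1, 4, 7, 8}

Start in {0}.
Read 'z': {0} → {6}.
Read 'x': {6} → {4, 7}.
Read 'y': {4, 7} → {6, 7, 8}.
Read 'x': {6, 7, 8} → {1, 4, 7, 8}.
Read 'z': {1, 4, 7, 8} → {2, 5, 7}.
Read 'z': {2, 5, 7} → {0, 2, 4, 6, 7}.
Read 'x': {0, 2, 4, 6, 7} → {1, 4, 6, 7, 8}.
Read 'x': {1, 4, 6, 7, 8} → {1, 4, 7, 8}.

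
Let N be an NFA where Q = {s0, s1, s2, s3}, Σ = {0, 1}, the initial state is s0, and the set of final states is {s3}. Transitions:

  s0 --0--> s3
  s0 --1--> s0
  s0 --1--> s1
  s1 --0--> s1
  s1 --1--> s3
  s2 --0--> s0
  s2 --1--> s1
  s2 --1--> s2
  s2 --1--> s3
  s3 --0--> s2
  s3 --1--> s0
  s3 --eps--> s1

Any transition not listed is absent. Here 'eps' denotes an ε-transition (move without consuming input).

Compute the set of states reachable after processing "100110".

{s0, s1, s2, s3}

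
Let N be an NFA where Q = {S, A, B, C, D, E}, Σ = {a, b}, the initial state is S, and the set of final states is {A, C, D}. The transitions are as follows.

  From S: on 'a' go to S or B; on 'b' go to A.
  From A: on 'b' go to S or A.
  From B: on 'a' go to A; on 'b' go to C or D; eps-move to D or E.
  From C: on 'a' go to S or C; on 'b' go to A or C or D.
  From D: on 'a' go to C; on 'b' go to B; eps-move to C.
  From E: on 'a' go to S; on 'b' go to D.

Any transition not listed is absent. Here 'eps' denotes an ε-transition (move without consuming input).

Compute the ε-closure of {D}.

{C, D}

Begin with {D}.
ε-move D → C; add C.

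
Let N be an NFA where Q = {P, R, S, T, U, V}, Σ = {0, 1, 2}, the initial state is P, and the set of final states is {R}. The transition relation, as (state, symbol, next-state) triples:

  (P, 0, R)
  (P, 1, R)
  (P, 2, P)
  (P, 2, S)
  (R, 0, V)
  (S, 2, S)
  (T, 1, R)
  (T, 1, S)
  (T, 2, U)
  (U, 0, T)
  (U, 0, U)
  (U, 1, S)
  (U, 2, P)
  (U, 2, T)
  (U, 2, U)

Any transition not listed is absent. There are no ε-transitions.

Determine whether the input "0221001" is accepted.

No

Start in {P}.
Read '0': P→{R}; now {R}.
Read '2': R→∅; now ∅.
The set is empty and remains empty for the remaining 5 symbols.
The final set ∅ contains no accepting state.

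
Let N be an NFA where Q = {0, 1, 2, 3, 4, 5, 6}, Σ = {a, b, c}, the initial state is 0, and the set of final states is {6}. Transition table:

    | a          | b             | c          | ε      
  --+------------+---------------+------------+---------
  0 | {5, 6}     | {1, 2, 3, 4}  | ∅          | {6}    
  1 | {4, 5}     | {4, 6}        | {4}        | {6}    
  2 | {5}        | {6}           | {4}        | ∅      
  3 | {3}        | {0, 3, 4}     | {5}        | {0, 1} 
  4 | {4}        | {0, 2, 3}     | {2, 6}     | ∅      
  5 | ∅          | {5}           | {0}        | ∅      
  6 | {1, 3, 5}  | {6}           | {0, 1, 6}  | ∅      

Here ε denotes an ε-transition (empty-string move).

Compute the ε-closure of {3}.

{0, 1, 3, 6}

Begin with {3}.
ε-move 3 → 0; add 0.
ε-move 3 → 1; add 1.
ε-move 1 → 6; add 6.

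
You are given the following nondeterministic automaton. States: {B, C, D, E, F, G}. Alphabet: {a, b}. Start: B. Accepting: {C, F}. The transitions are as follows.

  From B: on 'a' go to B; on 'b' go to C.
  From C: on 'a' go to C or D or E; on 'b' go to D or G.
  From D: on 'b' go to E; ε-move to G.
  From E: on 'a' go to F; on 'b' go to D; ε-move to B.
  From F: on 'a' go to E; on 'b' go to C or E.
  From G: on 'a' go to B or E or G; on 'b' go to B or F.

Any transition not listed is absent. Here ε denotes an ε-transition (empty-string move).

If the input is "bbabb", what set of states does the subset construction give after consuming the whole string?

Start in {B}.
Read 'b': {B} → {C}.
Read 'b': {C} → {D, G}.
Read 'a': {D, G} → {B, E, G}.
Read 'b': {B, E, G} → {B, C, D, F, G}.
Read 'b': {B, C, D, F, G} → {B, C, D, E, F, G}.

{B, C, D, E, F, G}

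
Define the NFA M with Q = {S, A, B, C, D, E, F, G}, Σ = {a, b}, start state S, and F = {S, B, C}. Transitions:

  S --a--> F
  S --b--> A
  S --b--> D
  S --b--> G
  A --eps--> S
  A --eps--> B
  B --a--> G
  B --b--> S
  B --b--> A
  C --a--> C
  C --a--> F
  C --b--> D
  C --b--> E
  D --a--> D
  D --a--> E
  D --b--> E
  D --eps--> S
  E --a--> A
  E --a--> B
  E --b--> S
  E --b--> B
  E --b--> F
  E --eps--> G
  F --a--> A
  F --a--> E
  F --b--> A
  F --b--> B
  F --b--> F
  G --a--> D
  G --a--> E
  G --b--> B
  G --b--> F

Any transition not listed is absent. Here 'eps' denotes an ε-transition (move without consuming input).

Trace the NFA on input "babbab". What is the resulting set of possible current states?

{S, A, B, D, E, F, G}

Start in {S}.
Read 'b': {S} → {S, A, B, D, G}.
Read 'a': {S, A, B, D, G} → {S, D, E, F, G}.
Read 'b': {S, D, E, F, G} → {S, A, B, D, E, F, G}.
Read 'b': {S, A, B, D, E, F, G} → {S, A, B, D, E, F, G}.
Read 'a': {S, A, B, D, E, F, G} → {S, A, B, D, E, F, G}.
Read 'b': {S, A, B, D, E, F, G} → {S, A, B, D, E, F, G}.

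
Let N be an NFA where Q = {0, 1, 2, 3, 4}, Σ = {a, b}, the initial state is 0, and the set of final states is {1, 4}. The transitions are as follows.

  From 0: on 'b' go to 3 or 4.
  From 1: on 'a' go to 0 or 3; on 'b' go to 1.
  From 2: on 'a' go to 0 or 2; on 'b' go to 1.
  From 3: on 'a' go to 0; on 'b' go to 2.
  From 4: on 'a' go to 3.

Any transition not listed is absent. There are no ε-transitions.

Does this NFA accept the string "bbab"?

Start in {0}.
Read 'b': 0→{3, 4}; now {3, 4}.
Read 'b': 3→{2}, 4→∅; now {2}.
Read 'a': 2→{0, 2}; now {0, 2}.
Read 'b': 0→{3, 4}, 2→{1}; now {1, 3, 4}.
The final set {1, 3, 4} contains the accepting states 1, 4.

Yes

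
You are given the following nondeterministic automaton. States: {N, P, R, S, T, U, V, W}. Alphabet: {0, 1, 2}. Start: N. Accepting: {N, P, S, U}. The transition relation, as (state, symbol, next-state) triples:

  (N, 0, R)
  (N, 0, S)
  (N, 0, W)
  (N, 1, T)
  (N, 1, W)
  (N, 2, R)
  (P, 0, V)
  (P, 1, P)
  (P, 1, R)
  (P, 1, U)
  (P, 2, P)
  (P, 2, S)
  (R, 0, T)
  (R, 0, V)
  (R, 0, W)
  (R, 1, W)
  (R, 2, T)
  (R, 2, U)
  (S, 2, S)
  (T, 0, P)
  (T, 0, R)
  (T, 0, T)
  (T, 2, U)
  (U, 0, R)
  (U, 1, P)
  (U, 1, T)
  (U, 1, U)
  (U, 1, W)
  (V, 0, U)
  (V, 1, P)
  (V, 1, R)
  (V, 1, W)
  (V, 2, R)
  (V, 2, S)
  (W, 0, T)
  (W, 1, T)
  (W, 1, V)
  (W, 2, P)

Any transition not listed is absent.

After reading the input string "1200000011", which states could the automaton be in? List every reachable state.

{P, R, T, U, V, W}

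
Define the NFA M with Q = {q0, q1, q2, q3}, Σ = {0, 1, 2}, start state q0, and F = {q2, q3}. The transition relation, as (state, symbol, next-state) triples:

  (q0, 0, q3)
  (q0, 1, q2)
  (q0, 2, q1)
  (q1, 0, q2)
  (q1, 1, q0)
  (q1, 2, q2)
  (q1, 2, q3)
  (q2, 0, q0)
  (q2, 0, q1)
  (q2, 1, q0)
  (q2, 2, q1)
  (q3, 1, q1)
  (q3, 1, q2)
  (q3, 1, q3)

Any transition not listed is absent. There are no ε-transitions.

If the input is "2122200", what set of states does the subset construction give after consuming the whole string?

Start in {q0}.
Read '2': {q0} → {q1}.
Read '1': {q1} → {q0}.
Read '2': {q0} → {q1}.
Read '2': {q1} → {q2, q3}.
Read '2': {q2, q3} → {q1}.
Read '0': {q1} → {q2}.
Read '0': {q2} → {q0, q1}.

{q0, q1}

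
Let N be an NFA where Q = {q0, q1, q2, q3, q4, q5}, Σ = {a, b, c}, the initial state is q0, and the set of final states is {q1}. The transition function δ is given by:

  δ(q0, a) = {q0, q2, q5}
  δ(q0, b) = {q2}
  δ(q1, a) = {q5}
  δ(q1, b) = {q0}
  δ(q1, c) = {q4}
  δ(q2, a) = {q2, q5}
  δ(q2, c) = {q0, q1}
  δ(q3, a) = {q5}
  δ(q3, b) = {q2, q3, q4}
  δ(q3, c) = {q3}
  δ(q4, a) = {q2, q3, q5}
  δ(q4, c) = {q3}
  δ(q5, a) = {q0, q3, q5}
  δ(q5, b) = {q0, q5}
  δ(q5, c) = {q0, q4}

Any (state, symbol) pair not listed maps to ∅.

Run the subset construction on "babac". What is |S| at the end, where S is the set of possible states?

4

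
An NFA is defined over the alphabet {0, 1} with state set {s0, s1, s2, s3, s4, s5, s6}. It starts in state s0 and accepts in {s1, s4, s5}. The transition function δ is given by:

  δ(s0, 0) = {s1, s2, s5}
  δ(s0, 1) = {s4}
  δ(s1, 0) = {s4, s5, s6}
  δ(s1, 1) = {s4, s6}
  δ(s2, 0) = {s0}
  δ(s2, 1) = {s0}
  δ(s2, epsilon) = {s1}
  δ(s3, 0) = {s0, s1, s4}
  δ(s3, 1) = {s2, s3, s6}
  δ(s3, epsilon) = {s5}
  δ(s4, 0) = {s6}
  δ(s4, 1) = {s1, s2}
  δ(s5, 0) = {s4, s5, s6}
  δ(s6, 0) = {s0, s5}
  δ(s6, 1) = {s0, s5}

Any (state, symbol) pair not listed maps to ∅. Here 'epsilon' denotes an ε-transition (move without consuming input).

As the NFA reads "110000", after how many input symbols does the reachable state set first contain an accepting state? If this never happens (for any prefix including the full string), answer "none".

1

Start in {s0}.
Read '1': s0→{s4}; now {s4}.
None of the earlier sets intersect F, but {s4} does.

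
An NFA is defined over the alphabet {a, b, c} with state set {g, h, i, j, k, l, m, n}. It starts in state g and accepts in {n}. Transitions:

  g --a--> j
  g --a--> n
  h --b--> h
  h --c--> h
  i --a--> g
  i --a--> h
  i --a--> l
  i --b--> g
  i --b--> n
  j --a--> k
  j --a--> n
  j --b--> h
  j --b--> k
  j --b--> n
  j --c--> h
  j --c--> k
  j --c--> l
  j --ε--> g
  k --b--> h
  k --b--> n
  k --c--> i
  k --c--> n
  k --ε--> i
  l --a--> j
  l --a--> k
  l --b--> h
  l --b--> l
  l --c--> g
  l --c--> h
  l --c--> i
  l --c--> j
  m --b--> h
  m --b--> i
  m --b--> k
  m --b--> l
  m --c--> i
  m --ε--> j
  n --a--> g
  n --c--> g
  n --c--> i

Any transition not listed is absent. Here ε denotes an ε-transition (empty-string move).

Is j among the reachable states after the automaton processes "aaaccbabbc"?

Yes

Start in {g}.
Read 'a': {g} → {g, j, n}.
Read 'a': {g, j, n} → {g, i, j, k, n}.
Read 'a': {g, i, j, k, n} → {g, h, i, j, k, l, n}.
Read 'c': {g, h, i, j, k, l, n} → {g, h, i, j, k, l, n}.
Read 'c': {g, h, i, j, k, l, n} → {g, h, i, j, k, l, n}.
Read 'b': {g, h, i, j, k, l, n} → {g, h, i, k, l, n}.
Read 'a': {g, h, i, k, l, n} → {g, h, i, j, k, l, n}.
Read 'b': {g, h, i, j, k, l, n} → {g, h, i, k, l, n}.
Read 'b': {g, h, i, k, l, n} → {g, h, l, n}.
Read 'c': {g, h, l, n} → {g, h, i, j}.
State j is in {g, h, i, j}.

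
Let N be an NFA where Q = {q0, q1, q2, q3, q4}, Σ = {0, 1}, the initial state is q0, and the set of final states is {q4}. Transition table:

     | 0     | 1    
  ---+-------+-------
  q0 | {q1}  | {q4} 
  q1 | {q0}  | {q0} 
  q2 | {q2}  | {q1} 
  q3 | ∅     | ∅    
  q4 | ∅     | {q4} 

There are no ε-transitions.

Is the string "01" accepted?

Start in {q0}.
Read '0': q0→{q1}; now {q1}.
Read '1': q1→{q0}; now {q0}.
The final set {q0} contains no accepting state.

No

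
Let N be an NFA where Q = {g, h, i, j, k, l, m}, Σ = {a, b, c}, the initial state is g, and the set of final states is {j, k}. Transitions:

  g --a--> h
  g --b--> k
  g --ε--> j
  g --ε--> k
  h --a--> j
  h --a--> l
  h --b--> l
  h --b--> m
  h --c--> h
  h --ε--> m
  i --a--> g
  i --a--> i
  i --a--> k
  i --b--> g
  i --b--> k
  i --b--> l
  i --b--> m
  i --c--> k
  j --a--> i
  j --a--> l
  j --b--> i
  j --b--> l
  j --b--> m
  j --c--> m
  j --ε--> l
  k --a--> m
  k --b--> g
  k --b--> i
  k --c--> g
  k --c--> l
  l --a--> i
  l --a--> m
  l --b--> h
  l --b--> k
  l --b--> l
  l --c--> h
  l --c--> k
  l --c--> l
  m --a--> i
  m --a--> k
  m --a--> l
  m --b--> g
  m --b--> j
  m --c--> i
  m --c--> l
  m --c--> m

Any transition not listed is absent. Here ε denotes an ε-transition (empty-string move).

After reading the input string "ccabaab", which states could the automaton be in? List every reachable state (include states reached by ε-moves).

{g, h, i, j, k, l, m}

Start: ε-closure({g}) = {g, j, k, l}.
Read 'c': {g, j, k, l} → {g, h, j, k, l, m}.
Read 'c': {g, h, j, k, l, m} → {g, h, i, j, k, l, m}.
Read 'a': {g, h, i, j, k, l, m} → {g, h, i, j, k, l, m}.
Read 'b': {g, h, i, j, k, l, m} → {g, h, i, j, k, l, m}.
Read 'a': {g, h, i, j, k, l, m} → {g, h, i, j, k, l, m}.
Read 'a': {g, h, i, j, k, l, m} → {g, h, i, j, k, l, m}.
Read 'b': {g, h, i, j, k, l, m} → {g, h, i, j, k, l, m}.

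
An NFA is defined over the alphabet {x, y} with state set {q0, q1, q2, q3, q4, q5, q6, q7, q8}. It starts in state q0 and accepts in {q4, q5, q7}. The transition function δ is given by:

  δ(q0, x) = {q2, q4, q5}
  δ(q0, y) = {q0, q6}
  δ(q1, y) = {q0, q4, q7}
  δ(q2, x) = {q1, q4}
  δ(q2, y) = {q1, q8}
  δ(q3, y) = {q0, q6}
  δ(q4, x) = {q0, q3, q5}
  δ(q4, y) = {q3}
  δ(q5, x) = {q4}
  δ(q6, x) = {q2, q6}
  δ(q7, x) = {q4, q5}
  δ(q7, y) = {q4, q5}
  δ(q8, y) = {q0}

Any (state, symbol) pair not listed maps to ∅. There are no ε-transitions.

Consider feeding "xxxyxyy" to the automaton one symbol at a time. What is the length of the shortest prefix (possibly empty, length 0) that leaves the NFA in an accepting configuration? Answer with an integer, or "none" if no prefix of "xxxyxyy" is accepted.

Start in {q0}.
Read 'x': {q0} → {q2, q4, q5}.
None of the earlier sets intersect F, but {q2, q4, q5} does.

1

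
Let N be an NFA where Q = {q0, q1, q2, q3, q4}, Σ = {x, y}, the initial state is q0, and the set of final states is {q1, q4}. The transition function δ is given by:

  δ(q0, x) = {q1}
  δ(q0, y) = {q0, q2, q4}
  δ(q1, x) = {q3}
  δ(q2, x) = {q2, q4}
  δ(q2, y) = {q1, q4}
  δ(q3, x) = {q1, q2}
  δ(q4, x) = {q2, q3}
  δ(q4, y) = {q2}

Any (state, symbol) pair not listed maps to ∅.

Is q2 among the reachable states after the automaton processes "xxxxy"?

Yes

Start in {q0}.
Read 'x': {q0} → {q1}.
Read 'x': {q1} → {q3}.
Read 'x': {q3} → {q1, q2}.
Read 'x': {q1, q2} → {q2, q3, q4}.
Read 'y': {q2, q3, q4} → {q1, q2, q4}.
State q2 is in {q1, q2, q4}.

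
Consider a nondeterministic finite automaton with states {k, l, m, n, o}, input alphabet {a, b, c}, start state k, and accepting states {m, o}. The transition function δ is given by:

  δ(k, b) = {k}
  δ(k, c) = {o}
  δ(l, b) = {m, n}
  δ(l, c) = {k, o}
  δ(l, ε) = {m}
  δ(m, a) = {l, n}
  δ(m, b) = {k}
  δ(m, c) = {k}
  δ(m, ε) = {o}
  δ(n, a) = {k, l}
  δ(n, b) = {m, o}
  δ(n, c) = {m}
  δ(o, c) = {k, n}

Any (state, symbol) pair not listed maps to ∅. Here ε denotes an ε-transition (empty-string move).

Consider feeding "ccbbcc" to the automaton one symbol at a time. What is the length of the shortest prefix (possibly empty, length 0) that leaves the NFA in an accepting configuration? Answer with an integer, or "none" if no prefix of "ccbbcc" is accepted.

Start in {k}.
Read 'c': k→{o}; now {o}.
None of the earlier sets intersect F, but {o} does.

1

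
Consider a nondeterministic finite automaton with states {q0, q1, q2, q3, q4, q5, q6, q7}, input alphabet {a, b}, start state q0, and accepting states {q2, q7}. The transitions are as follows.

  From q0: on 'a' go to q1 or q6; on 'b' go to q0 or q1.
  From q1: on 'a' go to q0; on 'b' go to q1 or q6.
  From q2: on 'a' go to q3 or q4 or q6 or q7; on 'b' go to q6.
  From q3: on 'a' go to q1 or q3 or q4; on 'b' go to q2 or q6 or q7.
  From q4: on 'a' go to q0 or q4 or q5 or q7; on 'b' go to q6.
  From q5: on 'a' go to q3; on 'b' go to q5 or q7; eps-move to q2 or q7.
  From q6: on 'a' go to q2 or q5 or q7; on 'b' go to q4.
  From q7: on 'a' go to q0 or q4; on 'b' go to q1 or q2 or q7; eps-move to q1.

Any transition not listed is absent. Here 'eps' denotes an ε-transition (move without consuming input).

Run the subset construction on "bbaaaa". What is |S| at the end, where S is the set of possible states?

Start in {q0}.
Read 'b': q0→{q0, q1}; now {q0, q1}.
Read 'b': q0→{q0, q1}, q1→{q1, q6}; now {q0, q1, q6}.
Read 'a': q0→{q1, q6}, q1→{q0}, q6→{q2, q5, q7}; now {q0, q1, q2, q5, q6, q7}.
Read 'a': q0→{q1, q6}, q1→{q0}, q2→{q3, q4, q6, q7}, q5→{q3}, q6→{q2, q5, q7}, q7→{q0, q4}; now {q0, q1, q2, q3, q4, q5, q6, q7}.
Read 'a': q0→{q1, q6}, q1→{q0}, q2→{q3, q4, q6, q7}, q3→{q1, q3, q4}, q4→{q0, q4, q5, q7}, q5→{q3}, q6→{q2, q5, q7}, q7→{q0, q4}; now {q0, q1, q2, q3, q4, q5, q6, q7}.
Read 'a': q0→{q1, q6}, q1→{q0}, q2→{q3, q4, q6, q7}, q3→{q1, q3, q4}, q4→{q0, q4, q5, q7}, q5→{q3}, q6→{q2, q5, q7}, q7→{q0, q4}; now {q0, q1, q2, q3, q4, q5, q6, q7}.
That set has 8 states.

8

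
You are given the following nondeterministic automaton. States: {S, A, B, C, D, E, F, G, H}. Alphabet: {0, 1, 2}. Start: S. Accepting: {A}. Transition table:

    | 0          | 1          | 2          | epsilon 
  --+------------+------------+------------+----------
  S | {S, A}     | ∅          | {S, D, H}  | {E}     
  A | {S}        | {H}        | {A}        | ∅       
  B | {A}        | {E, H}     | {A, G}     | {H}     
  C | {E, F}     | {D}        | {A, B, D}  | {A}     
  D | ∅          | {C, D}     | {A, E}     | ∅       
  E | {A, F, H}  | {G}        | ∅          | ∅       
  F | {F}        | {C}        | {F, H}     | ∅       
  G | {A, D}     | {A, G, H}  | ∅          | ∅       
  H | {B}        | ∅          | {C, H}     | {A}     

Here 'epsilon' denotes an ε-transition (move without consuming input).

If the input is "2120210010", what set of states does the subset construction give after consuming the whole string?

Start: ε-closure({S}) = {S, E}.
Read '2': {S, E} → {S, A, D, E, H}.
Read '1': {S, A, D, E, H} → {A, C, D, G, H}.
Read '2': {A, C, D, G, H} → {A, B, C, D, E, H}.
Read '0': {A, B, C, D, E, H} → {S, A, B, E, F, H}.
Read '2': {S, A, B, E, F, H} → {S, A, C, D, E, F, G, H}.
Read '1': {S, A, C, D, E, F, G, H} → {A, C, D, G, H}.
Read '0': {A, C, D, G, H} → {S, A, B, D, E, F, H}.
Read '0': {S, A, B, D, E, F, H} → {S, A, B, E, F, H}.
Read '1': {S, A, B, E, F, H} → {A, C, E, G, H}.
Read '0': {A, C, E, G, H} → {S, A, B, D, E, F, H}.

{S, A, B, D, E, F, H}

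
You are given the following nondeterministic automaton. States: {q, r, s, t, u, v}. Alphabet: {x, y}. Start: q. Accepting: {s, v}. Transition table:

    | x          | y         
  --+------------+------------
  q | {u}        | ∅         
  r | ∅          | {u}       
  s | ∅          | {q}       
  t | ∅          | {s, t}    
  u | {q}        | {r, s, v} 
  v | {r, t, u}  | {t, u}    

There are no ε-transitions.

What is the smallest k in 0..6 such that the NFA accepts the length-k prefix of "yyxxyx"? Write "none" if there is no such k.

none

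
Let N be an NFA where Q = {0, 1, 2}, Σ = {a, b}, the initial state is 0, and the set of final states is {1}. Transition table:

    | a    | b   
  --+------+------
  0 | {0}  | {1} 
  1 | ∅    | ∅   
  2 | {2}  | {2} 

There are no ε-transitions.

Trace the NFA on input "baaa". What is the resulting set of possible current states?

∅

Start in {0}.
Read 'b': {0} → {1}.
Read 'a': {1} → ∅.
The set is empty and remains empty for the remaining 2 symbols.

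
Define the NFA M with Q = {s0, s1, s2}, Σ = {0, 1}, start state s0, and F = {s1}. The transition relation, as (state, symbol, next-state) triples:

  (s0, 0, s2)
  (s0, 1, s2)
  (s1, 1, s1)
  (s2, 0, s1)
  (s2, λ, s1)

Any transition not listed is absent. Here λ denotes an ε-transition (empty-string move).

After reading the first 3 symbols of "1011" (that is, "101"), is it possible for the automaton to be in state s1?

Yes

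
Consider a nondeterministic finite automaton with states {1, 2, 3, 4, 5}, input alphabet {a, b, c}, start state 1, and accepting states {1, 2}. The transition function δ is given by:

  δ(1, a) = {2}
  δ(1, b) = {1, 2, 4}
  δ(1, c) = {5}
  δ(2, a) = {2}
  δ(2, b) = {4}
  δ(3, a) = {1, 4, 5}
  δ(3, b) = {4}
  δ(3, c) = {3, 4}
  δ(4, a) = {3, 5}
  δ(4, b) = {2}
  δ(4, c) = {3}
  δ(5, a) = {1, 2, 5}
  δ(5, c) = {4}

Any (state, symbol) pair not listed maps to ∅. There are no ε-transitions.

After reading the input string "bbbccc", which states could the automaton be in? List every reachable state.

{3, 4}

Start in {1}.
Read 'b': 1→{1, 2, 4}; now {1, 2, 4}.
Read 'b': 1→{1, 2, 4}, 2→{4}, 4→{2}; now {1, 2, 4}.
Read 'b': 1→{1, 2, 4}, 2→{4}, 4→{2}; now {1, 2, 4}.
Read 'c': 1→{5}, 2→∅, 4→{3}; now {3, 5}.
Read 'c': 3→{3, 4}, 5→{4}; now {3, 4}.
Read 'c': 3→{3, 4}, 4→{3}; now {3, 4}.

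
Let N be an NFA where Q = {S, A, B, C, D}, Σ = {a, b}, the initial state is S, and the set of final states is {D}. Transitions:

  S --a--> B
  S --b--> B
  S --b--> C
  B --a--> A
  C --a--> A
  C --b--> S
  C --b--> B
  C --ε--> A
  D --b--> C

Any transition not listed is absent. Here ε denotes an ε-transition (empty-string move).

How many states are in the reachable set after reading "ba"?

1

Start in {S}.
Read 'b': {S} → {A, B, C}.
Read 'a': {A, B, C} → {A}.
That set has 1 state.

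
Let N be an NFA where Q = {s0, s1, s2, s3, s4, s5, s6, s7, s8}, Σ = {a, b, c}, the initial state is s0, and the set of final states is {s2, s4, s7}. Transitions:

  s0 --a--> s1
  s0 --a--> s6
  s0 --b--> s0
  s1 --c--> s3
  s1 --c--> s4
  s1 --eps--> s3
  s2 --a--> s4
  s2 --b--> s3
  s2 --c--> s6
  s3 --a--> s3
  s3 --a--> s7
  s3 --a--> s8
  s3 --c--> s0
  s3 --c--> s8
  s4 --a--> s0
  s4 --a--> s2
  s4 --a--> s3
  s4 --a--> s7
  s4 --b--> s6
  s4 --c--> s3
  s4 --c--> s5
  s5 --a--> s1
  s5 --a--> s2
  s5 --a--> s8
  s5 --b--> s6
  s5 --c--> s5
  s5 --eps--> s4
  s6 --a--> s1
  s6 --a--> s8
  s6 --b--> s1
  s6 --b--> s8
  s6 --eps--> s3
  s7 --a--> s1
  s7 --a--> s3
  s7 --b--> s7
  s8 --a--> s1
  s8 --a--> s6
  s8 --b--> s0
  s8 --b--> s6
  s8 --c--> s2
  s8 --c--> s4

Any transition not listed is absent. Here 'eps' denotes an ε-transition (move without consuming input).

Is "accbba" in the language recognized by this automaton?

Start in {s0}.
Read 'a': {s0} → {s1, s3, s6}.
Read 'c': {s1, s3, s6} → {s0, s3, s4, s8}.
Read 'c': {s0, s3, s4, s8} → {s0, s2, s3, s4, s5, s8}.
Read 'b': {s0, s2, s3, s4, s5, s8} → {s0, s3, s6}.
Read 'b': {s0, s3, s6} → {s0, s1, s3, s8}.
Read 'a': {s0, s1, s3, s8} → {s1, s3, s6, s7, s8}.
The final set {s1, s3, s6, s7, s8} contains the accepting state s7.

Yes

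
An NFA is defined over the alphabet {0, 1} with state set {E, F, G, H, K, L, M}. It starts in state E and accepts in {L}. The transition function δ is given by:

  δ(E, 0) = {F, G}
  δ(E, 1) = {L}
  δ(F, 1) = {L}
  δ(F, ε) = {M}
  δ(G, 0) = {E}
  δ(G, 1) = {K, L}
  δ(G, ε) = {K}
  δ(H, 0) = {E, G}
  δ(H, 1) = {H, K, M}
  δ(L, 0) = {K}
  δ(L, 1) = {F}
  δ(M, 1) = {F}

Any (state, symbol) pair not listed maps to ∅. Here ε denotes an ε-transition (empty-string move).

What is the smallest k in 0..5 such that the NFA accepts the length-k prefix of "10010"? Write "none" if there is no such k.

Start in {E}.
Read '1': E→{L}; now {L}.
None of the earlier sets intersect F, but {L} does.

1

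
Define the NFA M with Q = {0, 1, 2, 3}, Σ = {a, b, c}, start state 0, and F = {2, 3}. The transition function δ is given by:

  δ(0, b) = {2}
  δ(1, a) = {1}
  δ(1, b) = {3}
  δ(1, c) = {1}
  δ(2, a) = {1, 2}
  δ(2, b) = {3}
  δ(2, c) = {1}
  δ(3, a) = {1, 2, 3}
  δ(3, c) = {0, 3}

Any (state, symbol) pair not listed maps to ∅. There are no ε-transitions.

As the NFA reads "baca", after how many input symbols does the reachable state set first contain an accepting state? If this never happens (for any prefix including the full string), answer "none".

1

Start in {0}.
Read 'b': 0→{2}; now {2}.
None of the earlier sets intersect F, but {2} does.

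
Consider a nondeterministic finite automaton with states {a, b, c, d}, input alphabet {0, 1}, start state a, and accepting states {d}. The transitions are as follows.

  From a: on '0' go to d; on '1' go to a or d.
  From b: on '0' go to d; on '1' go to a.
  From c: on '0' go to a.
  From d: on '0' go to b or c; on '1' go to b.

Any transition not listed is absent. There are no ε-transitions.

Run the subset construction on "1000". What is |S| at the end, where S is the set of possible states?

4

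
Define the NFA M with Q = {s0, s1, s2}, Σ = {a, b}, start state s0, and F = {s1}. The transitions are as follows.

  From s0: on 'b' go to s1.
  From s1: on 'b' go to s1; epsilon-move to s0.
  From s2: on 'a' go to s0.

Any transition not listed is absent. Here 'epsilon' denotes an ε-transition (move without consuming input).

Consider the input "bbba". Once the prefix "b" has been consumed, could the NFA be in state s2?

Start in {s0}.
Read 'b': {s0} → {s0, s1}.
State s2 is not in {s0, s1}.

No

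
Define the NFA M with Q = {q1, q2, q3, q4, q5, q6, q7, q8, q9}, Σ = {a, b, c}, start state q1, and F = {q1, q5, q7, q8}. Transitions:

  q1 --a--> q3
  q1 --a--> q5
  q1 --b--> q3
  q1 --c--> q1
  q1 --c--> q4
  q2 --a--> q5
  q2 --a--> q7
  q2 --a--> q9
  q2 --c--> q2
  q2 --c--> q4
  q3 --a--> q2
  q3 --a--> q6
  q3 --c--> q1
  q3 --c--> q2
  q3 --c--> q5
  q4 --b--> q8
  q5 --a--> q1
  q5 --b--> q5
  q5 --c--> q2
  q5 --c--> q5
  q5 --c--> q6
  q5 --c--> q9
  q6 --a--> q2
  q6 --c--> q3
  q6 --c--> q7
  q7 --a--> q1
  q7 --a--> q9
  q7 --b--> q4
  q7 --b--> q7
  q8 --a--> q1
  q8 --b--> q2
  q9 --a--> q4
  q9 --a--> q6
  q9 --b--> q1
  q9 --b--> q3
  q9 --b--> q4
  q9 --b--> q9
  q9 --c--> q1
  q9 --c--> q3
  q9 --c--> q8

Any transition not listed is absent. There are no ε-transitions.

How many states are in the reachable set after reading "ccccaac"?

5

Start in {q1}.
Read 'c': {q1} → {q1, q4}.
Read 'c': {q1, q4} → {q1, q4}.
Read 'c': {q1, q4} → {q1, q4}.
Read 'c': {q1, q4} → {q1, q4}.
Read 'a': {q1, q4} → {q3, q5}.
Read 'a': {q3, q5} → {q1, q2, q6}.
Read 'c': {q1, q2, q6} → {q1, q2, q3, q4, q7}.
That set has 5 states.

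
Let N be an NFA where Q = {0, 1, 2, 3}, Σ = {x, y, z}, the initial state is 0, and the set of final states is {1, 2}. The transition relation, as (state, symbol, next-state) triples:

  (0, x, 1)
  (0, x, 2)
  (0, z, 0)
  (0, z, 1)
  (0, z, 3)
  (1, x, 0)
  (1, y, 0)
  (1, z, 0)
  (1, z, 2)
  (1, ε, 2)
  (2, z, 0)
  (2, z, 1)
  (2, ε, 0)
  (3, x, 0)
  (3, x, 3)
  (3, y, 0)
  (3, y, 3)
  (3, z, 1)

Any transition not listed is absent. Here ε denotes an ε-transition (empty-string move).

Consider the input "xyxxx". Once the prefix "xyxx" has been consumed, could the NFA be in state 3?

Start in {0}.
Read 'x': {0} → {0, 1, 2}.
Read 'y': {0, 1, 2} → {0}.
Read 'x': {0} → {0, 1, 2}.
Read 'x': {0, 1, 2} → {0, 1, 2}.
State 3 is not in {0, 1, 2}.

No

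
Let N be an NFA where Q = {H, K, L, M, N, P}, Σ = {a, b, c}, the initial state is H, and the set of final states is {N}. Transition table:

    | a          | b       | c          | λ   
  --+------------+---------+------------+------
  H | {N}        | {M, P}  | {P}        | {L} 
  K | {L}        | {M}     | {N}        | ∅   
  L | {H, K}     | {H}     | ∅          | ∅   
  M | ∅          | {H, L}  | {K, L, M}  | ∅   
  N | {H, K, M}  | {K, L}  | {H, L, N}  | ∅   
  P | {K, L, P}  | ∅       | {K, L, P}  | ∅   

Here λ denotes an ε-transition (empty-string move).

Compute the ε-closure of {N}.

{N}

Begin with {N}.
No ε-moves leave this set, so the closure equals the set itself.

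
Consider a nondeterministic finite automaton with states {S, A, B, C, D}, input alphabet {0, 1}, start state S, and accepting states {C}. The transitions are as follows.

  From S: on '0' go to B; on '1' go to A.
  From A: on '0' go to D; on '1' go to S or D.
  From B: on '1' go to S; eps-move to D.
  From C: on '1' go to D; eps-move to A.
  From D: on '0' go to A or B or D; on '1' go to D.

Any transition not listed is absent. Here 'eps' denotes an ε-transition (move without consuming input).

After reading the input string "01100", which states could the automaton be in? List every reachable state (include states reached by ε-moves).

Start in {S}.
Read '0': {S} → {B, D}.
Read '1': {B, D} → {S, D}.
Read '1': {S, D} → {A, D}.
Read '0': {A, D} → {A, B, D}.
Read '0': {A, B, D} → {A, B, D}.

{A, B, D}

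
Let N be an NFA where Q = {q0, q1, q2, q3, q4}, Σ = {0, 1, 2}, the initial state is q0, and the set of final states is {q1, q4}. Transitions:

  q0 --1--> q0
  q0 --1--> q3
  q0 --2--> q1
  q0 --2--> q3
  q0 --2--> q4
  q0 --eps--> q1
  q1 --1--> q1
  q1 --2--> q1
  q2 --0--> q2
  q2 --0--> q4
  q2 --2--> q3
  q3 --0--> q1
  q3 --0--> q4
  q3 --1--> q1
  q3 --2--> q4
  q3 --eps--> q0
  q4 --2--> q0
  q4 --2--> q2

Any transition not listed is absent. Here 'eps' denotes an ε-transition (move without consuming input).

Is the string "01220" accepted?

Start: ε-closure({q0}) = {q0, q1}.
Read '0': q0→∅, q1→∅; now ∅.
The set is empty and remains empty for the remaining 4 symbols.
The final set ∅ contains no accepting state.

No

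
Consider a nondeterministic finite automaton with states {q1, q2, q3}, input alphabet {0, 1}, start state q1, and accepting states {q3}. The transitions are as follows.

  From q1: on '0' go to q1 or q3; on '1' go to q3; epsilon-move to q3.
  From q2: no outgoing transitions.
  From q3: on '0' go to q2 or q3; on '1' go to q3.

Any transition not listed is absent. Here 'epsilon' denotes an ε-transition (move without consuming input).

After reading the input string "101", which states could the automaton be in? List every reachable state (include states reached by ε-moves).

{q3}

Start: ε-closure({q1}) = {q1, q3}.
Read '1': {q1, q3} → {q3}.
Read '0': {q3} → {q2, q3}.
Read '1': {q2, q3} → {q3}.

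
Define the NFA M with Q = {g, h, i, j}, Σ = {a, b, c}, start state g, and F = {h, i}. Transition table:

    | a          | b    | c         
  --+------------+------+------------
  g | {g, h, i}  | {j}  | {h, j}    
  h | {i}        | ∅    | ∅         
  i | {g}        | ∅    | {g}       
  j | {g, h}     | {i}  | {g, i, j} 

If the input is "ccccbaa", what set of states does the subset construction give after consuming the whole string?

{g, h, i}

Start in {g}.
Read 'c': g→{h, j}; now {h, j}.
Read 'c': h→∅, j→{g, i, j}; now {g, i, j}.
Read 'c': g→{h, j}, i→{g}, j→{g, i, j}; now {g, h, i, j}.
Read 'c': g→{h, j}, h→∅, i→{g}, j→{g, i, j}; now {g, h, i, j}.
Read 'b': g→{j}, h→∅, i→∅, j→{i}; now {i, j}.
Read 'a': i→{g}, j→{g, h}; now {g, h}.
Read 'a': g→{g, h, i}, h→{i}; now {g, h, i}.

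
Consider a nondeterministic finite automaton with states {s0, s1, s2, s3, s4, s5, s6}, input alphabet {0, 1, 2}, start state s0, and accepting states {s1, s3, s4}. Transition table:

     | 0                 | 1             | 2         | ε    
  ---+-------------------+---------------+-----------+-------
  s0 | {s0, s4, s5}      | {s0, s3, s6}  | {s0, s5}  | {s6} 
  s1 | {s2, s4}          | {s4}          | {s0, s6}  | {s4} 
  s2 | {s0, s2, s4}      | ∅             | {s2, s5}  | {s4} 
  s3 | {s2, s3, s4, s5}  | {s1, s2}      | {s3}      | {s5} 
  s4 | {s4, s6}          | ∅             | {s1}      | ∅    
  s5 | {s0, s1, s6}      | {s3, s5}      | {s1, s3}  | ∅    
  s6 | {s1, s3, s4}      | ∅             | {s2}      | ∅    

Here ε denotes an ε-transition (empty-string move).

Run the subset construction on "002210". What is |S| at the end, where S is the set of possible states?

7

Start: ε-closure({s0}) = {s0, s6}.
Read '0': {s0, s6} → {s0, s1, s3, s4, s5, s6}.
Read '0': {s0, s1, s3, s4, s5, s6} → {s0, s1, s2, s3, s4, s5, s6}.
Read '2': {s0, s1, s2, s3, s4, s5, s6} → {s0, s1, s2, s3, s4, s5, s6}.
Read '2': {s0, s1, s2, s3, s4, s5, s6} → {s0, s1, s2, s3, s4, s5, s6}.
Read '1': {s0, s1, s2, s3, s4, s5, s6} → {s0, s1, s2, s3, s4, s5, s6}.
Read '0': {s0, s1, s2, s3, s4, s5, s6} → {s0, s1, s2, s3, s4, s5, s6}.
That set has 7 states.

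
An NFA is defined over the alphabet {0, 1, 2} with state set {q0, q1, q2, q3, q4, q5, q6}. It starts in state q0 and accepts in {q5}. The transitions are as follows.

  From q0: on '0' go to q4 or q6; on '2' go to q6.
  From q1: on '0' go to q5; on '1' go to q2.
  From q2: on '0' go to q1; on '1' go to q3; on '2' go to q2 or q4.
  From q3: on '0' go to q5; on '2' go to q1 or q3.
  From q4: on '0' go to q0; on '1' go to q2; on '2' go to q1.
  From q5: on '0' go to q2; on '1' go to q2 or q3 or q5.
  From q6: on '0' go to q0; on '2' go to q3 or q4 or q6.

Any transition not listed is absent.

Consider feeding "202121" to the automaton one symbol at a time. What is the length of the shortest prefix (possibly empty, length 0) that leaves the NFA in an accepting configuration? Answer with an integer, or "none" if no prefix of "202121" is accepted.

none

Start in {q0}.
Read '2': {q0} → {q6}.
Read '0': {q6} → {q0}.
Read '2': {q0} → {q6}.
Read '1': {q6} → ∅.
The set is empty and remains empty for the remaining 2 symbols.
No reachable set along the way intersects F.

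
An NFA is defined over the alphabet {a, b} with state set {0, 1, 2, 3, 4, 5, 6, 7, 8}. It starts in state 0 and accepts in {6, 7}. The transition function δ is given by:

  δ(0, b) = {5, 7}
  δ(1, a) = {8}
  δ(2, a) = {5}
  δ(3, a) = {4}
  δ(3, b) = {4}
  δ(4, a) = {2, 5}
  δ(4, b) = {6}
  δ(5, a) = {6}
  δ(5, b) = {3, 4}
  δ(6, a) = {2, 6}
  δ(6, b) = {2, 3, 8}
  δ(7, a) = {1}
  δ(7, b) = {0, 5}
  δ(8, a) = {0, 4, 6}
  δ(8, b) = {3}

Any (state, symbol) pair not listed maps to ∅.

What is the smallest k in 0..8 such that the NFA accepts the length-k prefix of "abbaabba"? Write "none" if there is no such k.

none

Start in {0}.
Read 'a': {0} → ∅.
The set is empty and remains empty for the remaining 7 symbols.
No reachable set along the way intersects F.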